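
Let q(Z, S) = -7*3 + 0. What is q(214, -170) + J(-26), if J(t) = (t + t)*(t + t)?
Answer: 2683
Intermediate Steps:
J(t) = 4*t**2 (J(t) = (2*t)*(2*t) = 4*t**2)
q(Z, S) = -21 (q(Z, S) = -21 + 0 = -21)
q(214, -170) + J(-26) = -21 + 4*(-26)**2 = -21 + 4*676 = -21 + 2704 = 2683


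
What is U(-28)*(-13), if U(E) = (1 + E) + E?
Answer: 715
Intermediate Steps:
U(E) = 1 + 2*E
U(-28)*(-13) = (1 + 2*(-28))*(-13) = (1 - 56)*(-13) = -55*(-13) = 715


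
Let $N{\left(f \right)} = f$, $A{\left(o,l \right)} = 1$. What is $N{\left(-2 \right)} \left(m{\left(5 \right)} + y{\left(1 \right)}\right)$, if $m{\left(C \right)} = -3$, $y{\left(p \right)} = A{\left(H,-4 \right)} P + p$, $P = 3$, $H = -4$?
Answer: $-2$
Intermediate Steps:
$y{\left(p \right)} = 3 + p$ ($y{\left(p \right)} = 1 \cdot 3 + p = 3 + p$)
$N{\left(-2 \right)} \left(m{\left(5 \right)} + y{\left(1 \right)}\right) = - 2 \left(-3 + \left(3 + 1\right)\right) = - 2 \left(-3 + 4\right) = \left(-2\right) 1 = -2$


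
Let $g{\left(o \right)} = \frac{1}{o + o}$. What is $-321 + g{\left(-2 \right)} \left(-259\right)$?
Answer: $- \frac{1025}{4} \approx -256.25$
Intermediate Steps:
$g{\left(o \right)} = \frac{1}{2 o}$
$-321 + g{\left(-2 \right)} \left(-259\right) = -321 + \frac{1}{2 \left(-2\right)} \left(-259\right) = -321 + \frac{1}{2} \left(- \frac{1}{2}\right) \left(-259\right) = -321 - - \frac{259}{4} = -321 + \frac{259}{4} = - \frac{1025}{4}$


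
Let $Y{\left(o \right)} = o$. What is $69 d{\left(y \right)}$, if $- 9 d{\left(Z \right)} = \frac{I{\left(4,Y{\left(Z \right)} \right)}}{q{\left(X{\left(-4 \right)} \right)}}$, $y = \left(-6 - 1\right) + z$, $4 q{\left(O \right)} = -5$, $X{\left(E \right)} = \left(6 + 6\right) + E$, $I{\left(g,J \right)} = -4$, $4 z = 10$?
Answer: $- \frac{368}{15} \approx -24.533$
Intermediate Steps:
$z = \frac{5}{2}$ ($z = \frac{1}{4} \cdot 10 = \frac{5}{2} \approx 2.5$)
$X{\left(E \right)} = 12 + E$
$q{\left(O \right)} = - \frac{5}{4}$ ($q{\left(O \right)} = \frac{1}{4} \left(-5\right) = - \frac{5}{4}$)
$y = - \frac{9}{2}$ ($y = \left(-6 - 1\right) + \frac{5}{2} = -7 + \frac{5}{2} = - \frac{9}{2} \approx -4.5$)
$d{\left(Z \right)} = - \frac{16}{45}$ ($d{\left(Z \right)} = - \frac{\left(-4\right) \frac{1}{- \frac{5}{4}}}{9} = - \frac{\left(-4\right) \left(- \frac{4}{5}\right)}{9} = \left(- \frac{1}{9}\right) \frac{16}{5} = - \frac{16}{45}$)
$69 d{\left(y \right)} = 69 \left(- \frac{16}{45}\right) = - \frac{368}{15}$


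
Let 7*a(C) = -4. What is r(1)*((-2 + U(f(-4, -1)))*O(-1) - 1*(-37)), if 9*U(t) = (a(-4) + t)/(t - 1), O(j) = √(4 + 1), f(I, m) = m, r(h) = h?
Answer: 37 - 241*√5/126 ≈ 32.723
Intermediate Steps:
a(C) = -4/7 (a(C) = (⅐)*(-4) = -4/7)
O(j) = √5
U(t) = (-4/7 + t)/(9*(-1 + t)) (U(t) = ((-4/7 + t)/(t - 1))/9 = ((-4/7 + t)/(-1 + t))/9 = (-4/7 + t)/(9*(-1 + t)))
r(1)*((-2 + U(f(-4, -1)))*O(-1) - 1*(-37)) = 1*((-2 + (-4 + 7*(-1))/(63*(-1 - 1)))*√5 - 1*(-37)) = 1*((-2 + (1/63)*(-4 - 7)/(-2))*√5 + 37) = 1*((-2 + (1/63)*(-½)*(-11))*√5 + 37) = 1*((-2 + 11/126)*√5 + 37) = 1*(-241*√5/126 + 37) = 1*(37 - 241*√5/126) = 37 - 241*√5/126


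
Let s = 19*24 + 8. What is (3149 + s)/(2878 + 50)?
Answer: 3613/2928 ≈ 1.2339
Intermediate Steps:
s = 464 (s = 456 + 8 = 464)
(3149 + s)/(2878 + 50) = (3149 + 464)/(2878 + 50) = 3613/2928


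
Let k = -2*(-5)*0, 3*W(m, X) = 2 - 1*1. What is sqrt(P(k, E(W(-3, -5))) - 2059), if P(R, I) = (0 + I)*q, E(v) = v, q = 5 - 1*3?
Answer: 5*I*sqrt(741)/3 ≈ 45.369*I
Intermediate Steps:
W(m, X) = 1/3 (W(m, X) = (2 - 1*1)/3 = (2 - 1)/3 = (1/3)*1 = 1/3)
k = 0 (k = 10*0 = 0)
q = 2 (q = 5 - 3 = 2)
P(R, I) = 2*I (P(R, I) = (0 + I)*2 = I*2 = 2*I)
sqrt(P(k, E(W(-3, -5))) - 2059) = sqrt(2*(1/3) - 2059) = sqrt(2/3 - 2059) = sqrt(-6175/3) = 5*I*sqrt(741)/3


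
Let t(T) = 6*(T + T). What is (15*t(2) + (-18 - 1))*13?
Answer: 4433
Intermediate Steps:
t(T) = 12*T (t(T) = 6*(2*T) = 12*T)
(15*t(2) + (-18 - 1))*13 = (15*(12*2) + (-18 - 1))*13 = (15*24 - 19)*13 = (360 - 19)*13 = 341*13 = 4433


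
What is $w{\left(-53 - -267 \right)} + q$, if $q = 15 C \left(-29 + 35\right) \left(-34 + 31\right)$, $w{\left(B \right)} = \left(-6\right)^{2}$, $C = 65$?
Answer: $-17514$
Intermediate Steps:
$w{\left(B \right)} = 36$
$q = -17550$ ($q = 15 \cdot 65 \left(-29 + 35\right) \left(-34 + 31\right) = 975 \cdot 6 \left(-3\right) = 975 \left(-18\right) = -17550$)
$w{\left(-53 - -267 \right)} + q = 36 - 17550 = -17514$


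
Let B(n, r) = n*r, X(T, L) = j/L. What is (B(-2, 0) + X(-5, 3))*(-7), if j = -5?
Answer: 35/3 ≈ 11.667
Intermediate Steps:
X(T, L) = -5/L
(B(-2, 0) + X(-5, 3))*(-7) = (-2*0 - 5/3)*(-7) = (0 - 5*⅓)*(-7) = (0 - 5/3)*(-7) = -5/3*(-7) = 35/3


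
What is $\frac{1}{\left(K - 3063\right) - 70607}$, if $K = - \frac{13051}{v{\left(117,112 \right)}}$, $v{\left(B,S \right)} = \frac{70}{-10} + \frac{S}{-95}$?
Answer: $- \frac{777}{56001745} \approx -1.3875 \cdot 10^{-5}$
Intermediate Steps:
$v{\left(B,S \right)} = -7 - \frac{S}{95}$ ($v{\left(B,S \right)} = 70 \left(- \frac{1}{10}\right) + S \left(- \frac{1}{95}\right) = -7 - \frac{S}{95}$)
$K = \frac{1239845}{777}$ ($K = - \frac{13051}{-7 - \frac{112}{95}} = - \frac{13051}{- \frac{777}{95}} = \left(-13051\right) \left(- \frac{95}{777}\right) = \frac{1239845}{777} \approx 1595.7$)
$\frac{1}{\left(K - 3063\right) - 70607} = \frac{1}{\left(\frac{1239845}{777} - 3063\right) - 70607} = \frac{1}{- \frac{1140106}{777} - 70607} = \frac{1}{- \frac{56001745}{777}} = - \frac{777}{56001745}$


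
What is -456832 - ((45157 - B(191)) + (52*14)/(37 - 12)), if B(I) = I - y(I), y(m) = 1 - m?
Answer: -12540928/25 ≈ -5.0164e+5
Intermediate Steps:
B(I) = -1 + 2*I (B(I) = I - (1 - I) = I + (-1 + I) = -1 + 2*I)
-456832 - ((45157 - B(191)) + (52*14)/(37 - 12)) = -456832 - ((45157 - (-1 + 2*191)) + (52*14)/(37 - 12)) = -456832 - ((45157 - (-1 + 382)) + 728/25) = -456832 - ((45157 - 1*381) + 728*(1/25)) = -456832 - ((45157 - 381) + 728/25) = -456832 - (44776 + 728/25) = -456832 - 1*1120128/25 = -456832 - 1120128/25 = -12540928/25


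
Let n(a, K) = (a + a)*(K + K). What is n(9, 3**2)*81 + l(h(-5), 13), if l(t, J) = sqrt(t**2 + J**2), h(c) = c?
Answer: 26244 + sqrt(194) ≈ 26258.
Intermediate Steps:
n(a, K) = 4*K*a (n(a, K) = (2*a)*(2*K) = 4*K*a)
l(t, J) = sqrt(J**2 + t**2)
n(9, 3**2)*81 + l(h(-5), 13) = (4*3**2*9)*81 + sqrt(13**2 + (-5)**2) = (4*9*9)*81 + sqrt(169 + 25) = 324*81 + sqrt(194) = 26244 + sqrt(194)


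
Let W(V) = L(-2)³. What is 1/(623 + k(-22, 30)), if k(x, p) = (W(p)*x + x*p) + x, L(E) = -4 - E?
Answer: 1/117 ≈ 0.0085470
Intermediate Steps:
W(V) = -8 (W(V) = (-4 - 1*(-2))³ = (-4 + 2)³ = (-2)³ = -8)
k(x, p) = -7*x + p*x (k(x, p) = (-8*x + x*p) + x = (-8*x + p*x) + x = -7*x + p*x)
1/(623 + k(-22, 30)) = 1/(623 - 22*(-7 + 30)) = 1/(623 - 22*23) = 1/(623 - 506) = 1/117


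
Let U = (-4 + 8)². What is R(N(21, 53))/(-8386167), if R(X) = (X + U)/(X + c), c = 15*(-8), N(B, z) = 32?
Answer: 2/30749279 ≈ 6.5042e-8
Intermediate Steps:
c = -120
U = 16 (U = 4² = 16)
R(X) = (16 + X)/(-120 + X) (R(X) = (X + 16)/(X - 120) = (16 + X)/(-120 + X))
R(N(21, 53))/(-8386167) = ((16 + 32)/(-120 + 32))/(-8386167) = (48/(-88))*(-1/8386167) = -1/88*48*(-1/8386167) = -6/11*(-1/8386167) = 2/30749279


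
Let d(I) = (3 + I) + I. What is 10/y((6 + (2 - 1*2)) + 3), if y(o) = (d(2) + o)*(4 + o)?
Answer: 5/104 ≈ 0.048077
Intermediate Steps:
d(I) = 3 + 2*I
y(o) = (4 + o)*(7 + o) (y(o) = ((3 + 2*2) + o)*(4 + o) = ((3 + 4) + o)*(4 + o) = (7 + o)*(4 + o) = (4 + o)*(7 + o))
10/y((6 + (2 - 1*2)) + 3) = 10/(28 + ((6 + (2 - 1*2)) + 3)² + 11*((6 + (2 - 1*2)) + 3)) = 10/(28 + ((6 + (2 - 2)) + 3)² + 11*((6 + (2 - 2)) + 3)) = 10/(28 + ((6 + 0) + 3)² + 11*((6 + 0) + 3)) = 10/(28 + (6 + 3)² + 11*(6 + 3)) = 10/(28 + 9² + 11*9) = 10/(28 + 81 + 99) = 10/208 = 10*(1/208) = 5/104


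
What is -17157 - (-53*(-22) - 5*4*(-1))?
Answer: -18343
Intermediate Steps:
-17157 - (-53*(-22) - 5*4*(-1)) = -17157 - (1166 - 20*(-1)) = -17157 - (1166 + 20) = -17157 - 1*1186 = -17157 - 1186 = -18343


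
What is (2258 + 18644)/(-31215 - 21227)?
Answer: -10451/26221 ≈ -0.39857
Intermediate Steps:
(2258 + 18644)/(-31215 - 21227) = 20902/(-52442) = 20902*(-1/52442) = -10451/26221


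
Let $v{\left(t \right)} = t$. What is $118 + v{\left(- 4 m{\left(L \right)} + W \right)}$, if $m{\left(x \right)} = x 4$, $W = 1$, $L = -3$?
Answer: $167$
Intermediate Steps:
$m{\left(x \right)} = 4 x$
$118 + v{\left(- 4 m{\left(L \right)} + W \right)} = 118 - \left(-1 + 4 \cdot 4 \left(-3\right)\right) = 118 + \left(\left(-4\right) \left(-12\right) + 1\right) = 118 + \left(48 + 1\right) = 118 + 49 = 167$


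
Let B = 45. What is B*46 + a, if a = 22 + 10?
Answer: 2102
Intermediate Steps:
a = 32
B*46 + a = 45*46 + 32 = 2070 + 32 = 2102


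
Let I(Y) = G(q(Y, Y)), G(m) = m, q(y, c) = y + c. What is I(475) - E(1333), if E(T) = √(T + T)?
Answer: 950 - √2666 ≈ 898.37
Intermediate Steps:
q(y, c) = c + y
E(T) = √2*√T (E(T) = √(2*T) = √2*√T)
I(Y) = 2*Y (I(Y) = Y + Y = 2*Y)
I(475) - E(1333) = 2*475 - √2*√1333 = 950 - √2666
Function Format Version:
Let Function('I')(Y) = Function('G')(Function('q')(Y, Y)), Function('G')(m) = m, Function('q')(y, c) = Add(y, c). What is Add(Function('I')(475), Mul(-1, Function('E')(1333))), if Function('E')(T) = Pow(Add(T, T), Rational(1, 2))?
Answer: Add(950, Mul(-1, Pow(2666, Rational(1, 2)))) ≈ 898.37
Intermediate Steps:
Function('q')(y, c) = Add(c, y)
Function('E')(T) = Mul(Pow(2, Rational(1, 2)), Pow(T, Rational(1, 2))) (Function('E')(T) = Pow(Mul(2, T), Rational(1, 2)) = Mul(Pow(2, Rational(1, 2)), Pow(T, Rational(1, 2))))
Function('I')(Y) = Mul(2, Y) (Function('I')(Y) = Add(Y, Y) = Mul(2, Y))
Add(Function('I')(475), Mul(-1, Function('E')(1333))) = Add(Mul(2, 475), Mul(-1, Mul(Pow(2, Rational(1, 2)), Pow(1333, Rational(1, 2))))) = Add(950, Mul(-1, Pow(2666, Rational(1, 2))))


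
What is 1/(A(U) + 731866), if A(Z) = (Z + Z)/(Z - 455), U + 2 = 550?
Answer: 93/68064634 ≈ 1.3663e-6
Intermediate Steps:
U = 548 (U = -2 + 550 = 548)
A(Z) = 2*Z/(-455 + Z) (A(Z) = (2*Z)/(-455 + Z) = 2*Z/(-455 + Z))
1/(A(U) + 731866) = 1/(2*548/(-455 + 548) + 731866) = 1/(2*548/93 + 731866) = 1/(2*548*(1/93) + 731866) = 1/(1096/93 + 731866) = 1/(68064634/93) = 93/68064634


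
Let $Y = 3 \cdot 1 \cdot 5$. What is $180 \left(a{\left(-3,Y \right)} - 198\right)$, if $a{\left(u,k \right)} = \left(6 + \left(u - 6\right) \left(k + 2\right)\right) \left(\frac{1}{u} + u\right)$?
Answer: $52560$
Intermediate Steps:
$Y = 15$ ($Y = 3 \cdot 5 = 15$)
$a{\left(u,k \right)} = \left(6 + \left(-6 + u\right) \left(2 + k\right)\right) \left(u + \frac{1}{u}\right)$
$180 \left(a{\left(-3,Y \right)} - 198\right) = 180 \left(\frac{-6 - 90 - 3 \left(2 + 15 - -18 + 2 \left(-3\right)^{2} + 15 \left(-3\right)^{2} - 90 \left(-3\right)\right)}{-3} - 198\right) = 180 \left(- \frac{-6 - 90 - 3 \left(2 + 15 + 18 + 2 \cdot 9 + 15 \cdot 9 + 270\right)}{3} - 198\right) = 180 \left(- \frac{-6 - 90 - 3 \left(2 + 15 + 18 + 18 + 135 + 270\right)}{3} - 198\right) = 180 \left(- \frac{-6 - 90 - 1374}{3} - 198\right) = 180 \left(\left(- \frac{1}{3}\right) \left(-1470\right) - 198\right) = 180 \left(490 - 198\right) = 180 \cdot 292 = 52560$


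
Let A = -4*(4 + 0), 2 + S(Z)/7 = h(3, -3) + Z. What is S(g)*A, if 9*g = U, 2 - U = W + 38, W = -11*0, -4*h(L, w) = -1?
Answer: 644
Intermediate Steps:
h(L, w) = ¼ (h(L, w) = -¼*(-1) = ¼)
W = 0
U = -36 (U = 2 - (0 + 38) = 2 - 1*38 = 2 - 38 = -36)
g = -4 (g = (⅑)*(-36) = -4)
S(Z) = -49/4 + 7*Z (S(Z) = -14 + 7*(¼ + Z) = -14 + (7/4 + 7*Z) = -49/4 + 7*Z)
A = -16 (A = -4*4 = -16)
S(g)*A = (-49/4 + 7*(-4))*(-16) = (-49/4 - 28)*(-16) = -161/4*(-16) = 644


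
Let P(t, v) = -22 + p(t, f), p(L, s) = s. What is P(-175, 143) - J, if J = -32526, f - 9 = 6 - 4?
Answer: 32515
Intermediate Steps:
f = 11 (f = 9 + (6 - 4) = 9 + 2 = 11)
P(t, v) = -11 (P(t, v) = -22 + 11 = -11)
P(-175, 143) - J = -11 - 1*(-32526) = -11 + 32526 = 32515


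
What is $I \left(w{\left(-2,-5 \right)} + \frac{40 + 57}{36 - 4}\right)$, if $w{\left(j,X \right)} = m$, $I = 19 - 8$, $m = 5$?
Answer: $\frac{2827}{32} \approx 88.344$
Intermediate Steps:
$I = 11$
$w{\left(j,X \right)} = 5$
$I \left(w{\left(-2,-5 \right)} + \frac{40 + 57}{36 - 4}\right) = 11 \left(5 + \frac{40 + 57}{36 - 4}\right) = 11 \left(5 + \frac{97}{32}\right) = 11 \cdot \frac{257}{32} = \frac{2827}{32}$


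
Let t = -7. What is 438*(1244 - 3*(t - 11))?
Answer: 568524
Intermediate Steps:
438*(1244 - 3*(t - 11)) = 438*(1244 - 3*(-7 - 11)) = 438*(1244 - 3*(-18)) = 438*(1244 + 54) = 438*1298 = 568524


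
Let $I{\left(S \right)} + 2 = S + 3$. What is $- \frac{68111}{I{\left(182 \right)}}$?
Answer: $- \frac{68111}{183} \approx -372.19$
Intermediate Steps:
$I{\left(S \right)} = 1 + S$ ($I{\left(S \right)} = -2 + \left(S + 3\right) = -2 + \left(3 + S\right) = 1 + S$)
$- \frac{68111}{I{\left(182 \right)}} = - \frac{68111}{1 + 182} = - \frac{68111}{183}$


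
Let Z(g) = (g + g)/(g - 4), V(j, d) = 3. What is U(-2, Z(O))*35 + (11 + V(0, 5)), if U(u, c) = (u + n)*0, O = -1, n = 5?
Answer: 14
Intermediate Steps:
Z(g) = 2*g/(-4 + g) (Z(g) = (2*g)/(-4 + g) = 2*g/(-4 + g))
U(u, c) = 0 (U(u, c) = (u + 5)*0 = (5 + u)*0 = 0)
U(-2, Z(O))*35 + (11 + V(0, 5)) = 0*35 + (11 + 3) = 0 + 14 = 14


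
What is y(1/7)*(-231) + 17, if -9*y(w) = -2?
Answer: -103/3 ≈ -34.333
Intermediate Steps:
y(w) = 2/9 (y(w) = -⅑*(-2) = 2/9)
y(1/7)*(-231) + 17 = (2/9)*(-231) + 17 = -154/3 + 17 = -103/3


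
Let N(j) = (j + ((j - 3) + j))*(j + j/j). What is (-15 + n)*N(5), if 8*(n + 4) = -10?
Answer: -1458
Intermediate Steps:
n = -21/4 (n = -4 + (⅛)*(-10) = -4 - 5/4 = -21/4 ≈ -5.2500)
N(j) = (1 + j)*(-3 + 3*j) (N(j) = (j + ((-3 + j) + j))*(j + 1) = (j + (-3 + 2*j))*(1 + j) = (-3 + 3*j)*(1 + j) = (1 + j)*(-3 + 3*j))
(-15 + n)*N(5) = (-15 - 21/4)*(-3 + 3*5²) = -81*(-3 + 3*25)/4 = -81*(-3 + 75)/4 = -81/4*72 = -1458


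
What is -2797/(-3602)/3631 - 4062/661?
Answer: -53124488627/8645127782 ≈ -6.1450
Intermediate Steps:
-2797/(-3602)/3631 - 4062/661 = -2797*(-1/3602)*(1/3631) - 4062*1/661 = (2797/3602)*(1/3631) - 4062/661 = 2797/13078862 - 4062/661 = -53124488627/8645127782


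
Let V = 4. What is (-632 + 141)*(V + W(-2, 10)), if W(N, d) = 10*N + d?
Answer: 2946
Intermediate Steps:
W(N, d) = d + 10*N
(-632 + 141)*(V + W(-2, 10)) = (-632 + 141)*(4 + (10 + 10*(-2))) = -491*(4 + (10 - 20)) = -491*(4 - 10) = -491*(-6) = 2946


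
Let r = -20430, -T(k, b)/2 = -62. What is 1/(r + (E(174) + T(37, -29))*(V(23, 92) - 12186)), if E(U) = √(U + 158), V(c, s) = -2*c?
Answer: -768599/1156651622818 + 6116*√83/578325811409 ≈ -5.6816e-7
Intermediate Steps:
T(k, b) = 124 (T(k, b) = -2*(-62) = 124)
E(U) = √(158 + U)
1/(r + (E(174) + T(37, -29))*(V(23, 92) - 12186)) = 1/(-20430 + (√(158 + 174) + 124)*(-2*23 - 12186)) = 1/(-20430 + (√332 + 124)*(-46 - 12186)) = 1/(-20430 + (2*√83 + 124)*(-12232)) = 1/(-20430 + (124 + 2*√83)*(-12232)) = 1/(-20430 + (-1516768 - 24464*√83)) = 1/(-1537198 - 24464*√83)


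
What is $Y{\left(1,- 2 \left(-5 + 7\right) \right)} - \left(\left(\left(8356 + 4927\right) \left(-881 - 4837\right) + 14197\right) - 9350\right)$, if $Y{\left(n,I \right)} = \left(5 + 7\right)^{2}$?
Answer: $75947491$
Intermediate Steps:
$Y{\left(n,I \right)} = 144$ ($Y{\left(n,I \right)} = 12^{2} = 144$)
$Y{\left(1,- 2 \left(-5 + 7\right) \right)} - \left(\left(\left(8356 + 4927\right) \left(-881 - 4837\right) + 14197\right) - 9350\right) = 144 - \left(\left(\left(8356 + 4927\right) \left(-881 - 4837\right) + 14197\right) - 9350\right) = 144 - \left(\left(13283 \left(-5718\right) + 14197\right) - 9350\right) = 144 - \left(\left(-75952194 + 14197\right) - 9350\right) = 144 - \left(-75937997 - 9350\right) = 144 - -75947347 = 144 + 75947347 = 75947491$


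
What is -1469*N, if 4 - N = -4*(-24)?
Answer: 135148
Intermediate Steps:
N = -92 (N = 4 - (-4)*(-24) = 4 - 1*96 = 4 - 96 = -92)
-1469*N = -1469*(-92) = 135148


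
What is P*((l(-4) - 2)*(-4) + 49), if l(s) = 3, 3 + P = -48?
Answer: -2295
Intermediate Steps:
P = -51 (P = -3 - 48 = -51)
P*((l(-4) - 2)*(-4) + 49) = -51*((3 - 2)*(-4) + 49) = -51*(1*(-4) + 49) = -51*(-4 + 49) = -51*45 = -2295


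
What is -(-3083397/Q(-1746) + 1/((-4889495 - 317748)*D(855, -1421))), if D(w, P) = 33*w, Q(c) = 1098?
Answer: 50335551988416707/17924528071890 ≈ 2808.2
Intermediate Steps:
-(-3083397/Q(-1746) + 1/((-4889495 - 317748)*D(855, -1421))) = -(-3083397/1098 + 1/((-4889495 - 317748)*((33*855)))) = -(-3083397*1/1098 + 1/(-5207243*28215)) = -(-1027799/366 - 1/5207243*1/28215) = -(-1027799/366 - 1/146922361245) = -1*(-50335551988416707/17924528071890) = 50335551988416707/17924528071890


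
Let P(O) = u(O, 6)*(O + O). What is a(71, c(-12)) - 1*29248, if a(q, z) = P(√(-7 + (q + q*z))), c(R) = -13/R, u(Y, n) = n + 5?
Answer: -29248 + 11*√5073/3 ≈ -28987.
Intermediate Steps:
u(Y, n) = 5 + n
P(O) = 22*O (P(O) = (5 + 6)*(O + O) = 11*(2*O) = 22*O)
a(q, z) = 22*√(-7 + q + q*z) (a(q, z) = 22*√(-7 + (q + q*z)) = 22*√(-7 + q + q*z))
a(71, c(-12)) - 1*29248 = 22*√(-7 + 71 + 71*(-13/(-12))) - 1*29248 = 22*√(-7 + 71 + 71*(-13*(-1/12))) - 29248 = 22*√(-7 + 71 + 71*(13/12)) - 29248 = 22*√(-7 + 71 + 923/12) - 29248 = 22*√(1691/12) - 29248 = 22*(√5073/6) - 29248 = 11*√5073/3 - 29248 = -29248 + 11*√5073/3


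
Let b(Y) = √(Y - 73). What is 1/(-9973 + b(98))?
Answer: -1/9968 ≈ -0.00010032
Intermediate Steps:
b(Y) = √(-73 + Y)
1/(-9973 + b(98)) = 1/(-9973 + √(-73 + 98)) = 1/(-9973 + √25) = 1/(-9973 + 5) = 1/(-9968) = -1/9968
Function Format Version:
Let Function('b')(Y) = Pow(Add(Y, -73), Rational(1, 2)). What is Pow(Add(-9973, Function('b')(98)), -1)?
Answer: Rational(-1, 9968) ≈ -0.00010032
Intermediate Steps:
Function('b')(Y) = Pow(Add(-73, Y), Rational(1, 2))
Pow(Add(-9973, Function('b')(98)), -1) = Pow(Add(-9973, Pow(Add(-73, 98), Rational(1, 2))), -1) = Pow(Add(-9973, Pow(25, Rational(1, 2))), -1) = Pow(Add(-9973, 5), -1) = Pow(-9968, -1) = Rational(-1, 9968)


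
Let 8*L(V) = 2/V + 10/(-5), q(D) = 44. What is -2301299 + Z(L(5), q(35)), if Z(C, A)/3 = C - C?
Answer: -2301299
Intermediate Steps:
L(V) = -¼ + 1/(4*V) (L(V) = (2/V + 10/(-5))/8 = (2/V + 10*(-⅕))/8 = (2/V - 2)/8 = (-2 + 2/V)/8 = -¼ + 1/(4*V))
Z(C, A) = 0 (Z(C, A) = 3*(C - C) = 3*0 = 0)
-2301299 + Z(L(5), q(35)) = -2301299 + 0 = -2301299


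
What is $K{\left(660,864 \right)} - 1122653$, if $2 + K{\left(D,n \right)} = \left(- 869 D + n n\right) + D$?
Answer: $-949039$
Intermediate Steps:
$K{\left(D,n \right)} = -2 + n^{2} - 868 D$ ($K{\left(D,n \right)} = -2 - \left(868 D - n n\right) = -2 - \left(- n^{2} + 868 D\right) = -2 + n^{2} - 868 D$)
$K{\left(660,864 \right)} - 1122653 = \left(-2 + 864^{2} - 572880\right) - 1122653 = \left(-2 + 746496 - 572880\right) - 1122653 = 173614 - 1122653 = -949039$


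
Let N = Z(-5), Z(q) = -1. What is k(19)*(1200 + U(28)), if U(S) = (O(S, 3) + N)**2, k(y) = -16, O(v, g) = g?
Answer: -19264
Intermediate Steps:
N = -1
U(S) = 4 (U(S) = (3 - 1)**2 = 2**2 = 4)
k(19)*(1200 + U(28)) = -16*(1200 + 4) = -16*1204 = -19264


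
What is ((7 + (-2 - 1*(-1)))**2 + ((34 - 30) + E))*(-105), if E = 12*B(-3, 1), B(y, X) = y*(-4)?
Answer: -19320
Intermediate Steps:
B(y, X) = -4*y
E = 144 (E = 12*(-4*(-3)) = 12*12 = 144)
((7 + (-2 - 1*(-1)))**2 + ((34 - 30) + E))*(-105) = ((7 + (-2 - 1*(-1)))**2 + ((34 - 30) + 144))*(-105) = ((7 + (-2 + 1))**2 + (4 + 144))*(-105) = ((7 - 1)**2 + 148)*(-105) = (6**2 + 148)*(-105) = (36 + 148)*(-105) = 184*(-105) = -19320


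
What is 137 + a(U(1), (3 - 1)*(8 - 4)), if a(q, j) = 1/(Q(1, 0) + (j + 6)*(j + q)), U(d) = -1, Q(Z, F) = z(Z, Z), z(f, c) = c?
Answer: 13564/99 ≈ 137.01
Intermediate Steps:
Q(Z, F) = Z
a(q, j) = 1/(1 + (6 + j)*(j + q)) (a(q, j) = 1/(1 + (j + 6)*(j + q)) = 1/(1 + (6 + j)*(j + q)))
137 + a(U(1), (3 - 1)*(8 - 4)) = 137 + 1/(1 + ((3 - 1)*(8 - 4))² + 6*((3 - 1)*(8 - 4)) + 6*(-1) + ((3 - 1)*(8 - 4))*(-1)) = 137 + 1/(1 + (2*4)² + 6*(2*4) - 6 + (2*4)*(-1)) = 137 + 1/(1 + 8² + 6*8 - 6 + 8*(-1)) = 137 + 1/(1 + 64 + 48 - 6 - 8) = 137 + 1/99 = 13564/99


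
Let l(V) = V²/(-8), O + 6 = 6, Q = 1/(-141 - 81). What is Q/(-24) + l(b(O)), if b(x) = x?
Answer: 1/5328 ≈ 0.00018769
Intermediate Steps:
Q = -1/222 (Q = 1/(-222) = -1/222 ≈ -0.0045045)
O = 0 (O = -6 + 6 = 0)
l(V) = -V²/8 (l(V) = V²*(-⅛) = -V²/8)
Q/(-24) + l(b(O)) = -1/222/(-24) - ⅛*0² = -1/24*(-1/222) - ⅛*0 = 1/5328 + 0 = 1/5328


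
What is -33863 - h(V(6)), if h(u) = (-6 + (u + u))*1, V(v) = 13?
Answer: -33883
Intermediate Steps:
h(u) = -6 + 2*u (h(u) = (-6 + 2*u)*1 = -6 + 2*u)
-33863 - h(V(6)) = -33863 - (-6 + 2*13) = -33863 - (-6 + 26) = -33863 - 1*20 = -33863 - 20 = -33883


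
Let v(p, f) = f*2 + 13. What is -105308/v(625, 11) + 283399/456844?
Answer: -6871344141/2284220 ≈ -3008.2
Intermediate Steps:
v(p, f) = 13 + 2*f (v(p, f) = 2*f + 13 = 13 + 2*f)
-105308/v(625, 11) + 283399/456844 = -105308/(13 + 2*11) + 283399/456844 = -105308/(13 + 22) + 283399*(1/456844) = -105308/35 + 283399/456844 = -105308*1/35 + 283399/456844 = -15044/5 + 283399/456844 = -6871344141/2284220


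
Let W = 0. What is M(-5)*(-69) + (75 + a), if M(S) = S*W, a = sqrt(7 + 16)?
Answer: 75 + sqrt(23) ≈ 79.796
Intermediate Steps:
a = sqrt(23) ≈ 4.7958
M(S) = 0 (M(S) = S*0 = 0)
M(-5)*(-69) + (75 + a) = 0*(-69) + (75 + sqrt(23)) = 0 + (75 + sqrt(23)) = 75 + sqrt(23)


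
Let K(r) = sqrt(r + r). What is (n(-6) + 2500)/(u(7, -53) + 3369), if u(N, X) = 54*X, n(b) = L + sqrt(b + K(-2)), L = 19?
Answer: 2519/507 + sqrt(-6 + 2*I)/507 ≈ 4.9692 + 0.0048962*I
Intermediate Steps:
K(r) = sqrt(2)*sqrt(r) (K(r) = sqrt(2*r) = sqrt(2)*sqrt(r))
n(b) = 19 + sqrt(b + 2*I) (n(b) = 19 + sqrt(b + sqrt(2)*sqrt(-2)) = 19 + sqrt(b + sqrt(2)*(I*sqrt(2))) = 19 + sqrt(b + 2*I))
(n(-6) + 2500)/(u(7, -53) + 3369) = ((19 + sqrt(-6 + 2*I)) + 2500)/(54*(-53) + 3369) = (2519 + sqrt(-6 + 2*I))/(-2862 + 3369) = (2519 + sqrt(-6 + 2*I))/507 = (2519 + sqrt(-6 + 2*I))*(1/507) = 2519/507 + sqrt(-6 + 2*I)/507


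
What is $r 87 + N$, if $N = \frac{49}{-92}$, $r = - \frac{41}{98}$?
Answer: $- \frac{166483}{4508} \approx -36.931$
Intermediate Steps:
$r = - \frac{41}{98}$ ($r = \left(-41\right) \frac{1}{98} = - \frac{41}{98} \approx -0.41837$)
$N = - \frac{49}{92}$ ($N = 49 \left(- \frac{1}{92}\right) = - \frac{49}{92} \approx -0.53261$)
$r 87 + N = \left(- \frac{41}{98}\right) 87 - \frac{49}{92} = - \frac{3567}{98} - \frac{49}{92} = - \frac{166483}{4508}$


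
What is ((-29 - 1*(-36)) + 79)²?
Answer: 7396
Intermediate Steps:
((-29 - 1*(-36)) + 79)² = ((-29 + 36) + 79)² = (7 + 79)² = 86² = 7396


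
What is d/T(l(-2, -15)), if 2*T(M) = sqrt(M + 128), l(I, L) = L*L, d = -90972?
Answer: -181944*sqrt(353)/353 ≈ -9683.9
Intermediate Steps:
l(I, L) = L**2
T(M) = sqrt(128 + M)/2 (T(M) = sqrt(M + 128)/2 = sqrt(128 + M)/2)
d/T(l(-2, -15)) = -90972*2/sqrt(128 + (-15)**2) = -90972*2/sqrt(128 + 225) = -90972*2*sqrt(353)/353 = -181944*sqrt(353)/353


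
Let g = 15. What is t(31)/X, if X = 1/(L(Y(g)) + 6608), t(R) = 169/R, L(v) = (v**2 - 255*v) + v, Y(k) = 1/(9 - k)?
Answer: 1305187/36 ≈ 36255.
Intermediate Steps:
L(v) = v**2 - 254*v
X = 36/239413 (X = 1/((-1/(-9 + 15))*(-254 - 1/(-9 + 15)) + 6608) = 1/((-1/6)*(-254 - 1/6) + 6608) = 1/((-1*1/6)*(-254 - 1*1/6) + 6608) = 1/(-(-254 - 1/6)/6 + 6608) = 1/(-1/6*(-1525/6) + 6608) = 1/(1525/36 + 6608) = 1/(239413/36) = 36/239413 ≈ 0.00015037)
t(31)/X = (169/31)/(36/239413) = (169*(1/31))*(239413/36) = (169/31)*(239413/36) = 1305187/36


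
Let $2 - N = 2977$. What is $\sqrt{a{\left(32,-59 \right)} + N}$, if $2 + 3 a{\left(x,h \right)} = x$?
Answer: $i \sqrt{2965} \approx 54.452 i$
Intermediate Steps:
$N = -2975$ ($N = 2 - 2977 = -2975$)
$a{\left(x,h \right)} = - \frac{2}{3} + \frac{x}{3}$
$\sqrt{a{\left(32,-59 \right)} + N} = \sqrt{\left(- \frac{2}{3} + \frac{1}{3} \cdot 32\right) - 2975} = \sqrt{\left(- \frac{2}{3} + \frac{32}{3}\right) - 2975} = \sqrt{10 - 2975} = \sqrt{-2965} = i \sqrt{2965}$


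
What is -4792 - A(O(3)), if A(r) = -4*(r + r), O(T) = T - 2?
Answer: -4784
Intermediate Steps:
O(T) = -2 + T
A(r) = -8*r
-4792 - A(O(3)) = -4792 - (-8)*(-2 + 3) = -4792 - (-8) = -4792 - 1*(-8) = -4792 + 8 = -4784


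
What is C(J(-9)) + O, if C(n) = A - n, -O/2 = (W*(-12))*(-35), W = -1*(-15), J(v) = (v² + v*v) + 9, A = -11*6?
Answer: -12837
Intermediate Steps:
A = -66
J(v) = 9 + 2*v² (J(v) = (v² + v²) + 9 = 2*v² + 9 = 9 + 2*v²)
W = 15
O = -12600 (O = -2*15*(-12)*(-35) = -(-360)*(-35) = -2*6300 = -12600)
C(n) = -66 - n
C(J(-9)) + O = (-66 - (9 + 2*(-9)²)) - 12600 = (-66 - (9 + 2*81)) - 12600 = (-66 - (9 + 162)) - 12600 = (-66 - 1*171) - 12600 = (-66 - 171) - 12600 = -237 - 12600 = -12837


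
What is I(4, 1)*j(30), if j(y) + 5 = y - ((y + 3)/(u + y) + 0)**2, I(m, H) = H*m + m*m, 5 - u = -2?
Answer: 662720/1369 ≈ 484.09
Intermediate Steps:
u = 7 (u = 5 - 1*(-2) = 5 + 2 = 7)
I(m, H) = m**2 + H*m (I(m, H) = H*m + m**2 = m**2 + H*m)
j(y) = -5 + y - (3 + y)**2/(7 + y)**2 (j(y) = -5 + (y - ((y + 3)/(7 + y) + 0)**2) = -5 + (y - ((3 + y)/(7 + y) + 0)**2) = -5 + (y - ((3 + y)/(7 + y))**2) = -5 + (y - (3 + y)**2/(7 + y)**2) = -5 + y - (3 + y)**2/(7 + y)**2)
I(4, 1)*j(30) = (4*(1 + 4))*(-5 + 30 - (3 + 30)**2/(7 + 30)**2) = (4*5)*(-5 + 30 - 1*33**2/37**2) = 20*(-5 + 30 - 1*1089*1/1369) = 20*(-5 + 30 - 1089/1369) = 20*(33136/1369) = 662720/1369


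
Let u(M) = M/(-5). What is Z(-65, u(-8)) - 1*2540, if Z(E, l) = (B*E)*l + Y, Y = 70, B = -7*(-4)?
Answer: -5382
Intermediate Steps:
B = 28
u(M) = -M/5 (u(M) = M*(-⅕) = -M/5)
Z(E, l) = 70 + 28*E*l (Z(E, l) = (28*E)*l + 70 = 28*E*l + 70 = 70 + 28*E*l)
Z(-65, u(-8)) - 1*2540 = (70 + 28*(-65)*(-⅕*(-8))) - 1*2540 = (70 + 28*(-65)*(8/5)) - 2540 = (70 - 2912) - 2540 = -2842 - 2540 = -5382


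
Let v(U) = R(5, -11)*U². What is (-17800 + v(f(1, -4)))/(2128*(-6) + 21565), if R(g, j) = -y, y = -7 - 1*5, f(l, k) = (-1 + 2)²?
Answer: -17788/8797 ≈ -2.0221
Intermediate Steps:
f(l, k) = 1 (f(l, k) = 1² = 1)
y = -12 (y = -7 - 5 = -12)
R(g, j) = 12 (R(g, j) = -1*(-12) = 12)
v(U) = 12*U²
(-17800 + v(f(1, -4)))/(2128*(-6) + 21565) = (-17800 + 12*1²)/(2128*(-6) + 21565) = (-17800 + 12*1)/(-12768 + 21565) = (-17800 + 12)/8797 = -17788*1/8797 = -17788/8797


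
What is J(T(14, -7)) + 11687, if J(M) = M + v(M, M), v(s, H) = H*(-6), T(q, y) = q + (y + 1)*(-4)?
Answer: 11497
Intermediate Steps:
T(q, y) = -4 + q - 4*y (T(q, y) = q + (1 + y)*(-4) = q + (-4 - 4*y) = -4 + q - 4*y)
v(s, H) = -6*H
J(M) = -5*M (J(M) = M - 6*M = -5*M)
J(T(14, -7)) + 11687 = -5*(-4 + 14 - 4*(-7)) + 11687 = -5*(-4 + 14 + 28) + 11687 = -5*38 + 11687 = -190 + 11687 = 11497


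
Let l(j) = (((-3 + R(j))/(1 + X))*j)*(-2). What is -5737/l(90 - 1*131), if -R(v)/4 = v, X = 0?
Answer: -5737/13202 ≈ -0.43456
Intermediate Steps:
R(v) = -4*v
l(j) = -2*j*(-3 - 4*j) (l(j) = (((-3 - 4*j)/(1 + 0))*j)*(-2) = (((-3 - 4*j)/1)*j)*(-2) = (((-3 - 4*j)*1)*j)*(-2) = ((-3 - 4*j)*j)*(-2) = (j*(-3 - 4*j))*(-2) = -2*j*(-3 - 4*j))
-5737/l(90 - 1*131) = -5737*1/(2*(3 + 4*(90 - 1*131))*(90 - 1*131)) = -5737*1/(2*(3 + 4*(90 - 131))*(90 - 131)) = -5737*(-1/(82*(3 + 4*(-41)))) = -5737*(-1/(82*(3 - 164))) = -5737/(2*(-41)*(-161)) = -5737/13202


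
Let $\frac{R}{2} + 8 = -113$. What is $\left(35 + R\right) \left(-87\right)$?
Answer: $18009$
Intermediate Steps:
$R = -242$ ($R = -16 + 2 \left(-113\right) = -16 - 226 = -242$)
$\left(35 + R\right) \left(-87\right) = \left(35 - 242\right) \left(-87\right) = \left(-207\right) \left(-87\right) = 18009$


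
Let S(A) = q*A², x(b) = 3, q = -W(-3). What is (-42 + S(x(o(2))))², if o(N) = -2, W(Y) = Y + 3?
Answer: 1764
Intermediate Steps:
W(Y) = 3 + Y
q = 0 (q = -(3 - 3) = -1*0 = 0)
S(A) = 0 (S(A) = 0*A² = 0)
(-42 + S(x(o(2))))² = (-42 + 0)² = (-42)² = 1764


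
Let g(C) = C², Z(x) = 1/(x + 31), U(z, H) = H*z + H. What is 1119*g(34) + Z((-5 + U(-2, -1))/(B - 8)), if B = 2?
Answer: 122888583/95 ≈ 1.2936e+6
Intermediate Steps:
U(z, H) = H + H*z
Z(x) = 1/(31 + x)
1119*g(34) + Z((-5 + U(-2, -1))/(B - 8)) = 1119*34² + 1/(31 + (-5 - (1 - 2))/(2 - 8)) = 1119*1156 + 1/(31 + (-5 - 1*(-1))/(-6)) = 1293564 + 1/(31 + (-5 + 1)*(-⅙)) = 1293564 + 1/(31 - 4*(-⅙)) = 1293564 + 1/(31 + ⅔) = 1293564 + 1/(95/3) = 1293564 + 3/95 = 122888583/95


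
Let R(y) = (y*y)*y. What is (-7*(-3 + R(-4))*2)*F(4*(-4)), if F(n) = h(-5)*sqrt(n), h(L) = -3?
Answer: -11256*I ≈ -11256.0*I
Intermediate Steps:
F(n) = -3*sqrt(n)
R(y) = y**3 (R(y) = y**2*y = y**3)
(-7*(-3 + R(-4))*2)*F(4*(-4)) = (-7*(-3 + (-4)**3)*2)*(-3*4*I) = (-7*(-3 - 64)*2)*(-12*I) = (-(-469)*2)*(-12*I) = (-7*(-134))*(-12*I) = 938*(-12*I) = -11256*I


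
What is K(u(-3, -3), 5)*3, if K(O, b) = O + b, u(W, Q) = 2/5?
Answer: 81/5 ≈ 16.200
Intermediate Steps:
u(W, Q) = ⅖ (u(W, Q) = 2*(⅕) = ⅖)
K(u(-3, -3), 5)*3 = (⅖ + 5)*3 = (27/5)*3 = 81/5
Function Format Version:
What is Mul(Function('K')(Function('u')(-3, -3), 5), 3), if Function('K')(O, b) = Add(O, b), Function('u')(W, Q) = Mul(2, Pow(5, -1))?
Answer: Rational(81, 5) ≈ 16.200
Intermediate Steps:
Function('u')(W, Q) = Rational(2, 5) (Function('u')(W, Q) = Mul(2, Rational(1, 5)) = Rational(2, 5))
Mul(Function('K')(Function('u')(-3, -3), 5), 3) = Mul(Add(Rational(2, 5), 5), 3) = Mul(Rational(27, 5), 3) = Rational(81, 5)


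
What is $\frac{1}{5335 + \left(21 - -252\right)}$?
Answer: $\frac{1}{5608} \approx 0.00017832$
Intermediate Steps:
$\frac{1}{5335 + \left(21 - -252\right)} = \frac{1}{5335 + \left(21 + 252\right)} = \frac{1}{5335 + 273} = \frac{1}{5608}$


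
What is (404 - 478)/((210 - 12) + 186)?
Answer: -37/192 ≈ -0.19271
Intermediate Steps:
(404 - 478)/((210 - 12) + 186) = -74/(198 + 186) = -74/384 = -74*1/384 = -37/192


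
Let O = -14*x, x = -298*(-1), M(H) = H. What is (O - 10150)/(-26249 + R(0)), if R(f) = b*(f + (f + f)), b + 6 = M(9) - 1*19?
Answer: 14322/26249 ≈ 0.54562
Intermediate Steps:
x = 298
b = -16 (b = -6 + (9 - 1*19) = -6 + (9 - 19) = -6 - 10 = -16)
R(f) = -48*f (R(f) = -16*(f + (f + f)) = -16*(f + 2*f) = -48*f)
O = -4172 (O = -14*298 = -4172)
(O - 10150)/(-26249 + R(0)) = (-4172 - 10150)/(-26249 - 48*0) = -14322/(-26249 + 0) = -14322/(-26249) = -14322*(-1/26249) = 14322/26249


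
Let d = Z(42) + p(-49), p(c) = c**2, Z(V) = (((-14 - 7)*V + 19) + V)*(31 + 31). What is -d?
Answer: 48501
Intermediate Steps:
Z(V) = 1178 - 1240*V (Z(V) = ((-21*V + 19) + V)*62 = ((19 - 21*V) + V)*62 = (19 - 20*V)*62 = 1178 - 1240*V)
d = -48501 (d = (1178 - 1240*42) + (-49)**2 = (1178 - 52080) + 2401 = -50902 + 2401 = -48501)
-d = -1*(-48501) = 48501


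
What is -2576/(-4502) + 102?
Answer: 230890/2251 ≈ 102.57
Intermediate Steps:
-2576/(-4502) + 102 = -2576*(-1/4502) + 102 = 1288/2251 + 102 = 230890/2251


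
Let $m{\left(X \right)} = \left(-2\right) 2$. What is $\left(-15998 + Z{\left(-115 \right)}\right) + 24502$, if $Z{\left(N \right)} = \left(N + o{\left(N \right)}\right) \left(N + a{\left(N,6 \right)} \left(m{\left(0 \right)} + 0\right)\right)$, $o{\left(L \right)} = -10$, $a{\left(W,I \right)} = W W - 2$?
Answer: $6634379$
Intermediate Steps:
$a{\left(W,I \right)} = -2 + W^{2}$ ($a{\left(W,I \right)} = W^{2} - 2 = -2 + W^{2}$)
$m{\left(X \right)} = -4$
$Z{\left(N \right)} = \left(-10 + N\right) \left(8 + N - 4 N^{2}\right)$ ($Z{\left(N \right)} = \left(N - 10\right) \left(N + \left(-2 + N^{2}\right) \left(-4 + 0\right)\right) = \left(-10 + N\right) \left(N + \left(-2 + N^{2}\right) \left(-4\right)\right) = \left(-10 + N\right) \left(N - \left(-8 + 4 N^{2}\right)\right) = \left(-10 + N\right) \left(8 + N - 4 N^{2}\right)$)
$\left(-15998 + Z{\left(-115 \right)}\right) + 24502 = \left(-15998 - \left(-150 - 6083500 - 542225\right)\right) + 24502 = \left(-15998 + \left(-80 - -6083500 + 230 + 41 \cdot 13225\right)\right) + 24502 = \left(-15998 + \left(-80 + 6083500 + 230 + 542225\right)\right) + 24502 = \left(-15998 + 6625875\right) + 24502 = 6609877 + 24502 = 6634379$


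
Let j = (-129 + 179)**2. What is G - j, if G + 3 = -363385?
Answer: -365888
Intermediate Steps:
G = -363388 (G = -3 - 363385 = -363388)
j = 2500 (j = 50**2 = 2500)
G - j = -363388 - 1*2500 = -363388 - 2500 = -365888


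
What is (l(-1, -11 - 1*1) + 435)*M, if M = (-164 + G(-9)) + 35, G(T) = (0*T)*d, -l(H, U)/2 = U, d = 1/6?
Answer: -59211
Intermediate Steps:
d = ⅙ ≈ 0.16667
l(H, U) = -2*U
G(T) = 0 (G(T) = (0*T)*(⅙) = 0*(⅙) = 0)
M = -129 (M = (-164 + 0) + 35 = -164 + 35 = -129)
(l(-1, -11 - 1*1) + 435)*M = (-2*(-11 - 1*1) + 435)*(-129) = (-2*(-11 - 1) + 435)*(-129) = (-2*(-12) + 435)*(-129) = (24 + 435)*(-129) = 459*(-129) = -59211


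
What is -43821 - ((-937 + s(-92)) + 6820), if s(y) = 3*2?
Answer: -49710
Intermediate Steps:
s(y) = 6
-43821 - ((-937 + s(-92)) + 6820) = -43821 - ((-937 + 6) + 6820) = -43821 - (-931 + 6820) = -43821 - 1*5889 = -43821 - 5889 = -49710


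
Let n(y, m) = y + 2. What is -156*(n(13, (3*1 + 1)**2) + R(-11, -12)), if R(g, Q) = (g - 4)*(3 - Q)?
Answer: 32760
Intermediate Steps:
n(y, m) = 2 + y
R(g, Q) = (-4 + g)*(3 - Q)
-156*(n(13, (3*1 + 1)**2) + R(-11, -12)) = -156*((2 + 13) + (-12 + 3*(-11) + 4*(-12) - 1*(-12)*(-11))) = -156*(15 + (-12 - 33 - 48 - 132)) = -156*(15 - 225) = -156*(-210) = 32760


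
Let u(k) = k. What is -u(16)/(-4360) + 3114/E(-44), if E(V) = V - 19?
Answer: -188556/3815 ≈ -49.425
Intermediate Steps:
E(V) = -19 + V
-u(16)/(-4360) + 3114/E(-44) = -1*16/(-4360) + 3114/(-19 - 44) = -16*(-1/4360) + 3114/(-63) = 2/545 + 3114*(-1/63) = 2/545 - 346/7 = -188556/3815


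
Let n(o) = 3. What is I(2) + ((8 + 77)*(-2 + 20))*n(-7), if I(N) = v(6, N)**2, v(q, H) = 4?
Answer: 4606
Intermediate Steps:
I(N) = 16 (I(N) = 4**2 = 16)
I(2) + ((8 + 77)*(-2 + 20))*n(-7) = 16 + ((8 + 77)*(-2 + 20))*3 = 16 + (85*18)*3 = 16 + 1530*3 = 16 + 4590 = 4606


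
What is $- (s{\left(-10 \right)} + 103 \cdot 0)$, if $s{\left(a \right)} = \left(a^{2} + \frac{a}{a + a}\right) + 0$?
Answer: $- \frac{201}{2} \approx -100.5$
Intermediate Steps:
$s{\left(a \right)} = \frac{1}{2} + a^{2}$ ($s{\left(a \right)} = \left(a^{2} + \frac{a}{2 a}\right) + 0 = \left(a^{2} + \frac{1}{2 a} a\right) + 0 = \left(a^{2} + \frac{1}{2}\right) + 0 = \left(\frac{1}{2} + a^{2}\right) + 0 = \frac{1}{2} + a^{2}$)
$- (s{\left(-10 \right)} + 103 \cdot 0) = - (\left(\frac{1}{2} + \left(-10\right)^{2}\right) + 103 \cdot 0) = - (\left(\frac{1}{2} + 100\right) + 0) = - (\frac{201}{2} + 0) = \left(-1\right) \frac{201}{2} = - \frac{201}{2}$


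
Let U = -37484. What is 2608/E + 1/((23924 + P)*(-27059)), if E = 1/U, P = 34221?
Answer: -153807542715680961/1573345555 ≈ -9.7758e+7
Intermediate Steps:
E = -1/37484 (E = 1/(-37484) = -1/37484 ≈ -2.6678e-5)
2608/E + 1/((23924 + P)*(-27059)) = 2608/(-1/37484) + 1/((23924 + 34221)*(-27059)) = 2608*(-37484) - 1/27059/58145 = -97758272 + (1/58145)*(-1/27059) = -97758272 - 1/1573345555 = -153807542715680961/1573345555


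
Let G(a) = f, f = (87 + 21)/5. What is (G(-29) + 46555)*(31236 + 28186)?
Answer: 13838373626/5 ≈ 2.7677e+9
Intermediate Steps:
f = 108/5 (f = 108*(⅕) = 108/5 ≈ 21.600)
G(a) = 108/5
(G(-29) + 46555)*(31236 + 28186) = (108/5 + 46555)*(31236 + 28186) = (232883/5)*59422 = 13838373626/5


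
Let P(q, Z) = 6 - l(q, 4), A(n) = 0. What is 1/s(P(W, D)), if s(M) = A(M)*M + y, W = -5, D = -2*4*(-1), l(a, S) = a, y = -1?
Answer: -1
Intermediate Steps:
D = 8 (D = -8*(-1) = 8)
P(q, Z) = 6 - q
s(M) = -1 (s(M) = 0*M - 1 = 0 - 1 = -1)
1/s(P(W, D)) = 1/(-1) = -1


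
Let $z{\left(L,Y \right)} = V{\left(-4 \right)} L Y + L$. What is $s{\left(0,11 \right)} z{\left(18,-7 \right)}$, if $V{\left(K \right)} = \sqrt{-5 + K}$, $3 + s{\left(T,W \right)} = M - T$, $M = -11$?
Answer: $-252 + 5292 i \approx -252.0 + 5292.0 i$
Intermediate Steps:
$s{\left(T,W \right)} = -14 - T$ ($s{\left(T,W \right)} = -3 - \left(11 + T\right) = -14 - T$)
$z{\left(L,Y \right)} = L + 3 i L Y$ ($z{\left(L,Y \right)} = \sqrt{-5 - 4} L Y + L = \sqrt{-9} L Y + L = 3 i L Y + L = L + 3 i L Y$)
$s{\left(0,11 \right)} z{\left(18,-7 \right)} = \left(-14 - 0\right) 18 \left(1 + 3 i \left(-7\right)\right) = \left(-14 + 0\right) 18 \left(1 - 21 i\right) = - 14 \left(18 - 378 i\right) = -252 + 5292 i$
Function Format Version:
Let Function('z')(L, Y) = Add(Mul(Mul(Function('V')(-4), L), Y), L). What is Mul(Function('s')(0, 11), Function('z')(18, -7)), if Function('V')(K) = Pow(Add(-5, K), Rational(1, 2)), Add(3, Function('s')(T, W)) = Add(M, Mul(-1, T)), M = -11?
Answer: Add(-252, Mul(5292, I)) ≈ Add(-252.00, Mul(5292.0, I))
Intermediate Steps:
Function('s')(T, W) = Add(-14, Mul(-1, T)) (Function('s')(T, W) = Add(-3, Add(-11, Mul(-1, T))) = Add(-14, Mul(-1, T)))
Function('z')(L, Y) = Add(L, Mul(3, I, L, Y)) (Function('z')(L, Y) = Add(Mul(Mul(Pow(Add(-5, -4), Rational(1, 2)), L), Y), L) = Add(Mul(Mul(Pow(-9, Rational(1, 2)), L), Y), L) = Add(Mul(Mul(Mul(3, I), L), Y), L) = Add(Mul(Mul(3, I, L), Y), L) = Add(Mul(3, I, L, Y), L) = Add(L, Mul(3, I, L, Y)))
Mul(Function('s')(0, 11), Function('z')(18, -7)) = Mul(Add(-14, Mul(-1, 0)), Mul(18, Add(1, Mul(3, I, -7)))) = Mul(Add(-14, 0), Mul(18, Add(1, Mul(-21, I)))) = Mul(-14, Add(18, Mul(-378, I))) = Add(-252, Mul(5292, I))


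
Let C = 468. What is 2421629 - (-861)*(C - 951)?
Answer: 2005766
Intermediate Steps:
2421629 - (-861)*(C - 951) = 2421629 - (-861)*(468 - 951) = 2421629 - (-861)*(-483) = 2421629 - 1*415863 = 2421629 - 415863 = 2005766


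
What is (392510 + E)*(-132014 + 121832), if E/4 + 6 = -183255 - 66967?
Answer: 6194749164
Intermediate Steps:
E = -1000912 (E = -24 + 4*(-183255 - 66967) = -24 + 4*(-250222) = -24 - 1000888 = -1000912)
(392510 + E)*(-132014 + 121832) = (392510 - 1000912)*(-132014 + 121832) = -608402*(-10182) = 6194749164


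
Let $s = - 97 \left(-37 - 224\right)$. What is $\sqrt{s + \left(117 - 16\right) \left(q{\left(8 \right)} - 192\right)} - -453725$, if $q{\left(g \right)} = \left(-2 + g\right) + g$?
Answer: $453725 + \sqrt{7339} \approx 4.5381 \cdot 10^{5}$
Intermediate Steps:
$q{\left(g \right)} = -2 + 2 g$
$s = 25317$ ($s = \left(-97\right) \left(-261\right) = 25317$)
$\sqrt{s + \left(117 - 16\right) \left(q{\left(8 \right)} - 192\right)} - -453725 = \sqrt{25317 + \left(117 - 16\right) \left(\left(-2 + 2 \cdot 8\right) - 192\right)} - -453725 = \sqrt{25317 + \left(117 - 16\right) \left(\left(-2 + 16\right) - 192\right)} + 453725 = \sqrt{25317 + 101 \left(14 - 192\right)} + 453725 = \sqrt{25317 + 101 \left(-178\right)} + 453725 = \sqrt{25317 - 17978} + 453725 = \sqrt{7339} + 453725 = 453725 + \sqrt{7339}$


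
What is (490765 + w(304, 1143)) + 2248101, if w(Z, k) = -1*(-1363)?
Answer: 2740229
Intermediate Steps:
w(Z, k) = 1363
(490765 + w(304, 1143)) + 2248101 = (490765 + 1363) + 2248101 = 492128 + 2248101 = 2740229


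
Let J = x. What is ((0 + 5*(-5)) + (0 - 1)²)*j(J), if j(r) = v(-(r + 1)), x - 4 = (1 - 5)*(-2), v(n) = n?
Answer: 312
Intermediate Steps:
x = 12 (x = 4 + (1 - 5)*(-2) = 4 - 4*(-2) = 4 + 8 = 12)
J = 12
j(r) = -1 - r (j(r) = -(r + 1) = -(1 + r) = -1 - r)
((0 + 5*(-5)) + (0 - 1)²)*j(J) = ((0 + 5*(-5)) + (0 - 1)²)*(-1 - 1*12) = ((0 - 25) + (-1)²)*(-1 - 12) = (-25 + 1)*(-13) = -24*(-13) = 312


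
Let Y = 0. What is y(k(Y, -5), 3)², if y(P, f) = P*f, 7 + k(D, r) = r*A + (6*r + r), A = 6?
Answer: 46656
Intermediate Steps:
k(D, r) = -7 + 13*r (k(D, r) = -7 + (r*6 + (6*r + r)) = -7 + (6*r + 7*r) = -7 + 13*r)
y(k(Y, -5), 3)² = ((-7 + 13*(-5))*3)² = ((-7 - 65)*3)² = (-72*3)² = (-216)² = 46656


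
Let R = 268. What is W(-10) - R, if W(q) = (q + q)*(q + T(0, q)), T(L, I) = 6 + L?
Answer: -188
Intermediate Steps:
W(q) = 2*q*(6 + q) (W(q) = (q + q)*(q + (6 + 0)) = (2*q)*(q + 6) = (2*q)*(6 + q) = 2*q*(6 + q))
W(-10) - R = 2*(-10)*(6 - 10) - 1*268 = 2*(-10)*(-4) - 268 = 80 - 268 = -188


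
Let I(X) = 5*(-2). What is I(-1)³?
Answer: -1000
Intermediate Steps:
I(X) = -10
I(-1)³ = (-10)³ = -1000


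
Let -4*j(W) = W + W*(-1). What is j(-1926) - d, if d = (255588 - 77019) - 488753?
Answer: 310184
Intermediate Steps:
j(W) = 0 (j(W) = -(W + W*(-1))/4 = -(W - W)/4 = -1/4*0 = 0)
d = -310184 (d = 178569 - 488753 = -310184)
j(-1926) - d = 0 - 1*(-310184) = 0 + 310184 = 310184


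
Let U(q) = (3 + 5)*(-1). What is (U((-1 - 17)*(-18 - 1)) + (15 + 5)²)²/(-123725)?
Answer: -3136/2525 ≈ -1.2420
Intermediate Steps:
U(q) = -8 (U(q) = 8*(-1) = -8)
(U((-1 - 17)*(-18 - 1)) + (15 + 5)²)²/(-123725) = (-8 + (15 + 5)²)²/(-123725) = (-8 + 20²)²*(-1/123725) = (-8 + 400)²*(-1/123725) = 392²*(-1/123725) = 153664*(-1/123725) = -3136/2525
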